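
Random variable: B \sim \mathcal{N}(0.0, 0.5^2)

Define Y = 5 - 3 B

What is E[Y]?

For Y = -3B + 5:
E[Y] = -3 * E[B] + 5
E[B] = 0.0 = 0
E[Y] = -3 * 0 + 5 = 5

5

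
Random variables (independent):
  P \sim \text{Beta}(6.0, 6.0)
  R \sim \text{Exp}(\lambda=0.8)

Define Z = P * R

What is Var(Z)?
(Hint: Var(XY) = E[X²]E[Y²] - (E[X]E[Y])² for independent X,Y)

Var(XY) = E[X²]E[Y²] - (E[X]E[Y])²
E[P] = 0.5, Var(P) = 0.019230769
E[R] = 1.25, Var(R) = 1.5625
E[P²] = 0.019230769 + 0.5² = 0.26923077
E[R²] = 1.5625 + 1.25² = 3.125
Var(Z) = 0.26923077*3.125 - (0.5*1.25)²
= 0.84134615 - 0.390625 = 0.45072115

0.45072115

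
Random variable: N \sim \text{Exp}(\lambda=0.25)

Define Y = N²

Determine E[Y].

E[N²] = Var(N) + (E[N])² = 16 + 16 = 32

32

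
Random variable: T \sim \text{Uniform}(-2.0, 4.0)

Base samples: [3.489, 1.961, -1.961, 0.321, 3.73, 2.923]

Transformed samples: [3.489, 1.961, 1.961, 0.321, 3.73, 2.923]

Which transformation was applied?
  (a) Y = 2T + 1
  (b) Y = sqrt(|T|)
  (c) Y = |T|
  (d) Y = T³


Checking option (c) Y = |T|:
  T = 3.489 -> Y = 3.489 ✓
  T = 1.961 -> Y = 1.961 ✓
  T = -1.961 -> Y = 1.961 ✓
All samples match this transformation.

(c) |T|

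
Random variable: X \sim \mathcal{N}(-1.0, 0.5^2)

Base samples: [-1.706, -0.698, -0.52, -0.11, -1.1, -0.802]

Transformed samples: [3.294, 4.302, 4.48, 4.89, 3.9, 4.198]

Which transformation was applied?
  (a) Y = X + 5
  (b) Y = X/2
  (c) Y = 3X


Checking option (a) Y = X + 5:
  X = -1.706 -> Y = 3.294 ✓
  X = -0.698 -> Y = 4.302 ✓
  X = -0.52 -> Y = 4.48 ✓
All samples match this transformation.

(a) X + 5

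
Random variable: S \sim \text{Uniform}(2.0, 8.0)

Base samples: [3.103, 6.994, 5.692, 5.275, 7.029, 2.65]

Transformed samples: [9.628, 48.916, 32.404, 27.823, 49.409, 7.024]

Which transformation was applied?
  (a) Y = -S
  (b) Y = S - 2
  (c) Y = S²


Checking option (c) Y = S²:
  S = 3.103 -> Y = 9.628 ✓
  S = 6.994 -> Y = 48.916 ✓
  S = 5.692 -> Y = 32.404 ✓
All samples match this transformation.

(c) S²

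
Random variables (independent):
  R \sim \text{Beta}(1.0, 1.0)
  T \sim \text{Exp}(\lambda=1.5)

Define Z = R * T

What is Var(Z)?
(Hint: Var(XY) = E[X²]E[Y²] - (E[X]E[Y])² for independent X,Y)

Var(XY) = E[X²]E[Y²] - (E[X]E[Y])²
E[R] = 0.5, Var(R) = 0.083333333
E[T] = 0.66666667, Var(T) = 0.44444444
E[R²] = 0.083333333 + 0.5² = 0.33333333
E[T²] = 0.44444444 + 0.66666667² = 0.88888889
Var(Z) = 0.33333333*0.88888889 - (0.5*0.66666667)²
= 0.2962963 - 0.11111111 = 0.18518519

0.18518519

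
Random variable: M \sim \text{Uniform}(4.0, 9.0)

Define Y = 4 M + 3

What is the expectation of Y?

For Y = 4M + 3:
E[Y] = 4 * E[M] + 3
E[M] = (4 + 9)/2 = 6.5
E[Y] = 4 * 6.5 + 3 = 29

29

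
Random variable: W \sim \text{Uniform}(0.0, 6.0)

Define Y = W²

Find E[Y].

Using E[X²] = Var(X) + (E[X])²:
E[W] = 3
Var(W) = (6 - 0)^2/12 = 3
E[W²] = 3 + 3² = 3 + 9 = 12

12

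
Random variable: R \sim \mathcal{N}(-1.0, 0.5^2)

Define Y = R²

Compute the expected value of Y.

Using E[X²] = Var(X) + (E[X])²:
E[R] = -1
Var(R) = 0.5^2 = 0.25
E[R²] = 0.25 + (-1)² = 0.25 + 1 = 1.25

1.25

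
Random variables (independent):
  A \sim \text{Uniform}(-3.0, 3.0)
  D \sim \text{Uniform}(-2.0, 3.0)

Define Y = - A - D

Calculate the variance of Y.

For independent RVs: Var(aX + bY) = a²Var(X) + b²Var(Y)
Var(A) = 3
Var(D) = 2.0833333
Var(Y) = (-1)²*3 + (-1)²*2.0833333
= 1*3 + 1*2.0833333 = 5.0833333

5.0833333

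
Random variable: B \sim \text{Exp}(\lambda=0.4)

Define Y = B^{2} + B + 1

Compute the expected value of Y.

E[Y] = 1*E[B²] + 1*E[B] + 1
E[B] = 2.5
E[B²] = Var(B) + (E[B])² = 6.25 + 6.25 = 12.5
E[Y] = 1*12.5 + 1*2.5 + 1 = 16

16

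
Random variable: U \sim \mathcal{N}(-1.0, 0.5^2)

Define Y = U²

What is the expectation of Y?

E[U²] = Var(U) + (E[U])² = 0.25 + 1 = 1.25

1.25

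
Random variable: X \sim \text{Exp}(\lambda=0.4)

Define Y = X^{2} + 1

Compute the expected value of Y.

E[Y] = 1*E[X²] + 1
E[X] = 2.5
E[X²] = Var(X) + (E[X])² = 6.25 + 6.25 = 12.5
E[Y] = 1*12.5 + 1 = 13.5

13.5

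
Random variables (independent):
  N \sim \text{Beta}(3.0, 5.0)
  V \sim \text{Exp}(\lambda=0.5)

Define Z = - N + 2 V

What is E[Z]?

E[Z] = -1*E[N] + 2*E[V]
E[N] = 0.375
E[V] = 2
E[Z] = -1*0.375 + 2*2 = 3.625

3.625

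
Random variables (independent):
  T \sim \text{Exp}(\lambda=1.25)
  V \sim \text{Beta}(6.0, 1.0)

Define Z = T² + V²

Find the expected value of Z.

E[Z] = E[T²] + E[V²]
E[T²] = Var(T) + E[T]² = 0.64 + 0.64 = 1.28
E[V²] = Var(V) + E[V]² = 0.015306122 + 0.73469388 = 0.75
E[Z] = 1.28 + 0.75 = 2.03

2.03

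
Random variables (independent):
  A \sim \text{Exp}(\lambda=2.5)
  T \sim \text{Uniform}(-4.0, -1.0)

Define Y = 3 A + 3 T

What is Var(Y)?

For independent RVs: Var(aX + bY) = a²Var(X) + b²Var(Y)
Var(A) = 0.16
Var(T) = 0.75
Var(Y) = 3²*0.16 + 3²*0.75
= 9*0.16 + 9*0.75 = 8.19

8.19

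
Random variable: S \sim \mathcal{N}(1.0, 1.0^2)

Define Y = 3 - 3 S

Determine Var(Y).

For Y = aS + b: Var(Y) = a² * Var(S)
Var(S) = 1.0^2 = 1
Var(Y) = (-3)² * 1 = 9 * 1 = 9

9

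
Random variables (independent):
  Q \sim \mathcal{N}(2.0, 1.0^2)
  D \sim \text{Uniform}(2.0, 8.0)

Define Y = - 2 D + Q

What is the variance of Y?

For independent RVs: Var(aX + bY) = a²Var(X) + b²Var(Y)
Var(Q) = 1
Var(D) = 3
Var(Y) = 1²*1 + (-2)²*3
= 1*1 + 4*3 = 13

13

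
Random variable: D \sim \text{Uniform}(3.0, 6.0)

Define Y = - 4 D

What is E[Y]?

For Y = -4D:
E[Y] = -4 * E[D]
E[D] = (3 + 6)/2 = 4.5
E[Y] = -4 * 4.5 = -18

-18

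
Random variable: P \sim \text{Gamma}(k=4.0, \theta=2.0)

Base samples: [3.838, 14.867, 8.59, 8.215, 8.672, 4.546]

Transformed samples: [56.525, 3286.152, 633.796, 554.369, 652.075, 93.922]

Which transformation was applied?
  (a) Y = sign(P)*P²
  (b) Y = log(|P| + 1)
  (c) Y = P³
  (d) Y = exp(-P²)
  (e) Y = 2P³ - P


Checking option (c) Y = P³:
  P = 3.838 -> Y = 56.525 ✓
  P = 14.867 -> Y = 3286.152 ✓
  P = 8.59 -> Y = 633.796 ✓
All samples match this transformation.

(c) P³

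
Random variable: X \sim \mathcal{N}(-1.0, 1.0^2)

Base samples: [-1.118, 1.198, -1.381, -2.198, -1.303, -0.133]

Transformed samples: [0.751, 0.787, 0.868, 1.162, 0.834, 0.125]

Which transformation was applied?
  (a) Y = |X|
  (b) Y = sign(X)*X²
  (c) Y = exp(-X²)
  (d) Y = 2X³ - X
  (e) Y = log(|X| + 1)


Checking option (e) Y = log(|X| + 1):
  X = -1.118 -> Y = 0.751 ✓
  X = 1.198 -> Y = 0.787 ✓
  X = -1.381 -> Y = 0.868 ✓
All samples match this transformation.

(e) log(|X| + 1)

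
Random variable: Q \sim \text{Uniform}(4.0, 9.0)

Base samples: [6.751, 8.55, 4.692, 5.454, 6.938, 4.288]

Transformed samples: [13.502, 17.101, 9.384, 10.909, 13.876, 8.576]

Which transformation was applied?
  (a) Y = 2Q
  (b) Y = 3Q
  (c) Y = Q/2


Checking option (a) Y = 2Q:
  Q = 6.751 -> Y = 13.502 ✓
  Q = 8.55 -> Y = 17.101 ✓
  Q = 4.692 -> Y = 9.384 ✓
All samples match this transformation.

(a) 2Q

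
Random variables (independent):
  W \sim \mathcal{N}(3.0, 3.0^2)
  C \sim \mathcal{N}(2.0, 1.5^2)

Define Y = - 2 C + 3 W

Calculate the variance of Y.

For independent RVs: Var(aX + bY) = a²Var(X) + b²Var(Y)
Var(W) = 9
Var(C) = 2.25
Var(Y) = 3²*9 + (-2)²*2.25
= 9*9 + 4*2.25 = 90

90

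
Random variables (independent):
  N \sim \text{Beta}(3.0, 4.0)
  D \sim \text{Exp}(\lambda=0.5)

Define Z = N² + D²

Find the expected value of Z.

E[Z] = E[N²] + E[D²]
E[N²] = Var(N) + E[N]² = 0.030612245 + 0.18367347 = 0.21428571
E[D²] = Var(D) + E[D]² = 4 + 4 = 8
E[Z] = 0.21428571 + 8 = 8.2142857

8.2142857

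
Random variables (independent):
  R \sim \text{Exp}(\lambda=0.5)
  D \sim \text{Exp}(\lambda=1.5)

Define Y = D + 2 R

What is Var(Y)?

For independent RVs: Var(aX + bY) = a²Var(X) + b²Var(Y)
Var(R) = 4
Var(D) = 0.44444444
Var(Y) = 2²*4 + 1²*0.44444444
= 4*4 + 1*0.44444444 = 16.444444

16.444444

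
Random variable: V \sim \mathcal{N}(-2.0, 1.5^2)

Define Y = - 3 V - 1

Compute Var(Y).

For Y = aV + b: Var(Y) = a² * Var(V)
Var(V) = 1.5^2 = 2.25
Var(Y) = (-3)² * 2.25 = 9 * 2.25 = 20.25

20.25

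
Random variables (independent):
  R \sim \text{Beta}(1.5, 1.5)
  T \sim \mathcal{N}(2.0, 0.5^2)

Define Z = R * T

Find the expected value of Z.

For independent RVs: E[XY] = E[X]*E[Y]
E[R] = 0.5
E[T] = 2
E[Z] = 0.5 * 2 = 1

1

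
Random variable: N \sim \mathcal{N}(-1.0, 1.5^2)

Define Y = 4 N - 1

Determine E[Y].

For Y = 4N - 1:
E[Y] = 4 * E[N] - 1
E[N] = -1.0 = -1
E[Y] = 4 * (-1) - 1 = -5

-5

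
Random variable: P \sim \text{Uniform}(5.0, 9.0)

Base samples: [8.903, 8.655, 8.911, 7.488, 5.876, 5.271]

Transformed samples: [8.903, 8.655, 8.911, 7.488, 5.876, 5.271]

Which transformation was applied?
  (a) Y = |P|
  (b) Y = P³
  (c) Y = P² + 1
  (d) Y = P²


Checking option (a) Y = |P|:
  P = 8.903 -> Y = 8.903 ✓
  P = 8.655 -> Y = 8.655 ✓
  P = 8.911 -> Y = 8.911 ✓
All samples match this transformation.

(a) |P|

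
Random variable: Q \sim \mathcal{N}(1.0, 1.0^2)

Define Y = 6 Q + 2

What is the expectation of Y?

For Y = 6Q + 2:
E[Y] = 6 * E[Q] + 2
E[Q] = 1.0 = 1
E[Y] = 6 * 1 + 2 = 8

8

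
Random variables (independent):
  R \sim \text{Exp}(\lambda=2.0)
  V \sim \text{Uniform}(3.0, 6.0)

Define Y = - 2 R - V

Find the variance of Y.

For independent RVs: Var(aX + bY) = a²Var(X) + b²Var(Y)
Var(R) = 0.25
Var(V) = 0.75
Var(Y) = (-2)²*0.25 + (-1)²*0.75
= 4*0.25 + 1*0.75 = 1.75

1.75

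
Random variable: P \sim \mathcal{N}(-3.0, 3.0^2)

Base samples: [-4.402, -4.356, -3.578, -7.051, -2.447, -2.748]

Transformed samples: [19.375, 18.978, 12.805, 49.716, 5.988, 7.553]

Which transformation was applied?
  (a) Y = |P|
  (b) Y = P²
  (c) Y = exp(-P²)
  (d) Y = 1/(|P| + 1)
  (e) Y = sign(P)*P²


Checking option (b) Y = P²:
  P = -4.402 -> Y = 19.375 ✓
  P = -4.356 -> Y = 18.978 ✓
  P = -3.578 -> Y = 12.805 ✓
All samples match this transformation.

(b) P²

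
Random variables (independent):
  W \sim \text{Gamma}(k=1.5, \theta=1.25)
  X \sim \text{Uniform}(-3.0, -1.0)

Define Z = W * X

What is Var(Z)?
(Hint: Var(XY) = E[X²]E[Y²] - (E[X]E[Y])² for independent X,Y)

Var(XY) = E[X²]E[Y²] - (E[X]E[Y])²
E[W] = 1.875, Var(W) = 2.34375
E[X] = -2, Var(X) = 0.33333333
E[W²] = 2.34375 + 1.875² = 5.859375
E[X²] = 0.33333333 + (-2)² = 4.3333333
Var(Z) = 5.859375*4.3333333 - (1.875*(-2))²
= 25.390625 - 14.0625 = 11.328125

11.328125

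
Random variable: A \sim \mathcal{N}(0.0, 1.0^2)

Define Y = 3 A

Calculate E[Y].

For Y = 3A:
E[Y] = 3 * E[A]
E[A] = 0.0 = 0
E[Y] = 3 * 0 = 0

0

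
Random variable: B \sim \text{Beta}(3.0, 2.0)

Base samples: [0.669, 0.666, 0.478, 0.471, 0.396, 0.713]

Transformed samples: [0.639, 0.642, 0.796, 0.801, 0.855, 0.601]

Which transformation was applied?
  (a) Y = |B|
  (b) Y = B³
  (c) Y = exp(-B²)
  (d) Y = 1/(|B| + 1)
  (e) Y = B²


Checking option (c) Y = exp(-B²):
  B = 0.669 -> Y = 0.639 ✓
  B = 0.666 -> Y = 0.642 ✓
  B = 0.478 -> Y = 0.796 ✓
All samples match this transformation.

(c) exp(-B²)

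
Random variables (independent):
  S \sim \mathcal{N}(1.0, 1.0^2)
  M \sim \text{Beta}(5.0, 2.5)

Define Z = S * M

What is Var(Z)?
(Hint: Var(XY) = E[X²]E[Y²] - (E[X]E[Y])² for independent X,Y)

Var(XY) = E[X²]E[Y²] - (E[X]E[Y])²
E[S] = 1, Var(S) = 1
E[M] = 0.66666667, Var(M) = 0.026143791
E[S²] = 1 + 1² = 2
E[M²] = 0.026143791 + 0.66666667² = 0.47058824
Var(Z) = 2*0.47058824 - (1*0.66666667)²
= 0.94117647 - 0.44444444 = 0.49673203

0.49673203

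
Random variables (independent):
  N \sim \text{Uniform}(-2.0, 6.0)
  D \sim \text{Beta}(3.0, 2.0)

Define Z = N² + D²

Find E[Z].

E[Z] = E[N²] + E[D²]
E[N²] = Var(N) + E[N]² = 5.3333333 + 4 = 9.3333333
E[D²] = Var(D) + E[D]² = 0.04 + 0.36 = 0.4
E[Z] = 9.3333333 + 0.4 = 9.7333333

9.7333333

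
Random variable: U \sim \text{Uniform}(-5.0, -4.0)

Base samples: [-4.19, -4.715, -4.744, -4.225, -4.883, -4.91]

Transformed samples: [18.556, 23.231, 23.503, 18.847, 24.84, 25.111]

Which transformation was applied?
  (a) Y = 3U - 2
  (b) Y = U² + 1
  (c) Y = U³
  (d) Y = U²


Checking option (b) Y = U² + 1:
  U = -4.19 -> Y = 18.556 ✓
  U = -4.715 -> Y = 23.231 ✓
  U = -4.744 -> Y = 23.503 ✓
All samples match this transformation.

(b) U² + 1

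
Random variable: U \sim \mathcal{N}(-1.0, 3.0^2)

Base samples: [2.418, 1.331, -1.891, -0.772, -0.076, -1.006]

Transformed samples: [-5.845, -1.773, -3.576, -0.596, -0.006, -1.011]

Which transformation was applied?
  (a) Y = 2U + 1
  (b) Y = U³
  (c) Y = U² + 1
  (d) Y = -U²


Checking option (d) Y = -U²:
  U = 2.418 -> Y = -5.845 ✓
  U = 1.331 -> Y = -1.773 ✓
  U = -1.891 -> Y = -3.576 ✓
All samples match this transformation.

(d) -U²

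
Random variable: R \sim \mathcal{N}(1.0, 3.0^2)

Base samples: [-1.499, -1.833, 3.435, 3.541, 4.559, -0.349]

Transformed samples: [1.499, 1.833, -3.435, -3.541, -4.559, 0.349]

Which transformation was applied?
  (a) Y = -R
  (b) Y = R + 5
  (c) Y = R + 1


Checking option (a) Y = -R:
  R = -1.499 -> Y = 1.499 ✓
  R = -1.833 -> Y = 1.833 ✓
  R = 3.435 -> Y = -3.435 ✓
All samples match this transformation.

(a) -R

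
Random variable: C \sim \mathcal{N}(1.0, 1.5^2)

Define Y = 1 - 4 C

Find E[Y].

For Y = -4C + 1:
E[Y] = -4 * E[C] + 1
E[C] = 1.0 = 1
E[Y] = -4 * 1 + 1 = -3

-3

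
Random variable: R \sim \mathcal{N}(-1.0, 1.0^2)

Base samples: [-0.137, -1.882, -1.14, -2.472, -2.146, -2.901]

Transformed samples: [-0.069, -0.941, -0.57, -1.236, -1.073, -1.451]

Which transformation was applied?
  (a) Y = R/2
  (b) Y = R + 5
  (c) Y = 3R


Checking option (a) Y = R/2:
  R = -0.137 -> Y = -0.069 ✓
  R = -1.882 -> Y = -0.941 ✓
  R = -1.14 -> Y = -0.57 ✓
All samples match this transformation.

(a) R/2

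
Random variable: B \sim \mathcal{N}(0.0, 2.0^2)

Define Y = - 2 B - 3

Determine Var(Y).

For Y = aB + b: Var(Y) = a² * Var(B)
Var(B) = 2.0^2 = 4
Var(Y) = (-2)² * 4 = 4 * 4 = 16

16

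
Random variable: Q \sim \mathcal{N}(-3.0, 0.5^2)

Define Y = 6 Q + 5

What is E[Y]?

For Y = 6Q + 5:
E[Y] = 6 * E[Q] + 5
E[Q] = -3.0 = -3
E[Y] = 6 * (-3) + 5 = -13

-13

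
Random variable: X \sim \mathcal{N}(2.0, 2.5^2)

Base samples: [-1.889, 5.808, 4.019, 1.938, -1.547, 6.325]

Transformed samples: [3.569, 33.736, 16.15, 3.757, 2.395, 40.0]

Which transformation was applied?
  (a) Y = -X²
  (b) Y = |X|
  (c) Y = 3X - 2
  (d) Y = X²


Checking option (d) Y = X²:
  X = -1.889 -> Y = 3.569 ✓
  X = 5.808 -> Y = 33.736 ✓
  X = 4.019 -> Y = 16.15 ✓
All samples match this transformation.

(d) X²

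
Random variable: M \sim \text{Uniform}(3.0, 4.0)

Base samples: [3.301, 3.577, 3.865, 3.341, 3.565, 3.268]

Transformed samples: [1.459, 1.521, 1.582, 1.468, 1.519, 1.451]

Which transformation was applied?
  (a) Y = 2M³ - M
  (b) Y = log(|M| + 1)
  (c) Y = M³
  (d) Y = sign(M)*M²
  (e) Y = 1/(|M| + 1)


Checking option (b) Y = log(|M| + 1):
  M = 3.301 -> Y = 1.459 ✓
  M = 3.577 -> Y = 1.521 ✓
  M = 3.865 -> Y = 1.582 ✓
All samples match this transformation.

(b) log(|M| + 1)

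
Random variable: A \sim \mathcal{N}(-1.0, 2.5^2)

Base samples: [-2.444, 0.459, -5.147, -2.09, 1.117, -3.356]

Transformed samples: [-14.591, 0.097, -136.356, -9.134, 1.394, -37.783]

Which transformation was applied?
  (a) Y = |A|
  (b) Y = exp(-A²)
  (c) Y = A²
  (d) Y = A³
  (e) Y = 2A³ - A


Checking option (d) Y = A³:
  A = -2.444 -> Y = -14.591 ✓
  A = 0.459 -> Y = 0.097 ✓
  A = -5.147 -> Y = -136.356 ✓
All samples match this transformation.

(d) A³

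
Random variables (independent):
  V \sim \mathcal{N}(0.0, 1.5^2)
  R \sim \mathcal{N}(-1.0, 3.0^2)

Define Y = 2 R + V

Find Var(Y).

For independent RVs: Var(aX + bY) = a²Var(X) + b²Var(Y)
Var(V) = 2.25
Var(R) = 9
Var(Y) = 1²*2.25 + 2²*9
= 1*2.25 + 4*9 = 38.25

38.25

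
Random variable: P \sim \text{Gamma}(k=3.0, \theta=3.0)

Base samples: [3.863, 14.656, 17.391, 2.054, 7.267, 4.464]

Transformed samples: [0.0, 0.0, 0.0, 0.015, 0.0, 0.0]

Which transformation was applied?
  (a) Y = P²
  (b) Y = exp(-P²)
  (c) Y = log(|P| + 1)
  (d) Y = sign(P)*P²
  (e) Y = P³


Checking option (b) Y = exp(-P²):
  P = 3.863 -> Y = 0.0 ✓
  P = 14.656 -> Y = 0.0 ✓
  P = 17.391 -> Y = 0.0 ✓
All samples match this transformation.

(b) exp(-P²)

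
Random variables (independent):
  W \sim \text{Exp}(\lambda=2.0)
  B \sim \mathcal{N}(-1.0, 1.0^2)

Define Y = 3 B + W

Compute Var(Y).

For independent RVs: Var(aX + bY) = a²Var(X) + b²Var(Y)
Var(W) = 0.25
Var(B) = 1
Var(Y) = 1²*0.25 + 3²*1
= 1*0.25 + 9*1 = 9.25

9.25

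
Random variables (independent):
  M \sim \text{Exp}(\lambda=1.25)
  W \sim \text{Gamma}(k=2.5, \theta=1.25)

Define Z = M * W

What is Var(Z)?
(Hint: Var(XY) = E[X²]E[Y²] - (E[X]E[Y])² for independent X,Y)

Var(XY) = E[X²]E[Y²] - (E[X]E[Y])²
E[M] = 0.8, Var(M) = 0.64
E[W] = 3.125, Var(W) = 3.90625
E[M²] = 0.64 + 0.8² = 1.28
E[W²] = 3.90625 + 3.125² = 13.671875
Var(Z) = 1.28*13.671875 - (0.8*3.125)²
= 17.5 - 6.25 = 11.25

11.25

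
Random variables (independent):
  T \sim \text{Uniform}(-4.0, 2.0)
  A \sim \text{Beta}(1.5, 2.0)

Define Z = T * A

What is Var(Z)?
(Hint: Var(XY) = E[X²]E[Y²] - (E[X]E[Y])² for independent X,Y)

Var(XY) = E[X²]E[Y²] - (E[X]E[Y])²
E[T] = -1, Var(T) = 3
E[A] = 0.42857143, Var(A) = 0.054421769
E[T²] = 3 + (-1)² = 4
E[A²] = 0.054421769 + 0.42857143² = 0.23809524
Var(Z) = 4*0.23809524 - (-1*0.42857143)²
= 0.95238095 - 0.18367347 = 0.76870748

0.76870748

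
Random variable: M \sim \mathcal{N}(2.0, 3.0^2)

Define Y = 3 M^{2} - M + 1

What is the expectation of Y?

E[Y] = 3*E[M²] - 1*E[M] + 1
E[M] = 2
E[M²] = Var(M) + (E[M])² = 9 + 4 = 13
E[Y] = 3*13 - 1*2 + 1 = 38

38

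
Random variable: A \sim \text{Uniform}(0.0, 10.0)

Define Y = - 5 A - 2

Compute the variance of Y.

For Y = aA + b: Var(Y) = a² * Var(A)
Var(A) = (10 - 0)^2/12 = 8.3333333
Var(Y) = (-5)² * 8.3333333 = 25 * 8.3333333 = 208.33333

208.33333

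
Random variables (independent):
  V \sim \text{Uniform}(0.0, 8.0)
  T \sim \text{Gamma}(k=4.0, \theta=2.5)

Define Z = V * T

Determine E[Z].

For independent RVs: E[XY] = E[X]*E[Y]
E[V] = 4
E[T] = 10
E[Z] = 4 * 10 = 40

40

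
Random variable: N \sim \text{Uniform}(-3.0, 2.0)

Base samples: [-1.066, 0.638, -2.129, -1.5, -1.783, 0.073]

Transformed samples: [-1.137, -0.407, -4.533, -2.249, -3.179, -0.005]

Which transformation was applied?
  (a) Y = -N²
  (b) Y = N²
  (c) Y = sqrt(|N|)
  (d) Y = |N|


Checking option (a) Y = -N²:
  N = -1.066 -> Y = -1.137 ✓
  N = 0.638 -> Y = -0.407 ✓
  N = -2.129 -> Y = -4.533 ✓
All samples match this transformation.

(a) -N²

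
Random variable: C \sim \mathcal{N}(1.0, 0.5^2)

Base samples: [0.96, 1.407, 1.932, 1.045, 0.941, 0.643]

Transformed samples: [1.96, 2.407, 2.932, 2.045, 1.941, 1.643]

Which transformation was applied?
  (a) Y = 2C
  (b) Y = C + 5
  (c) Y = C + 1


Checking option (c) Y = C + 1:
  C = 0.96 -> Y = 1.96 ✓
  C = 1.407 -> Y = 2.407 ✓
  C = 1.932 -> Y = 2.932 ✓
All samples match this transformation.

(c) C + 1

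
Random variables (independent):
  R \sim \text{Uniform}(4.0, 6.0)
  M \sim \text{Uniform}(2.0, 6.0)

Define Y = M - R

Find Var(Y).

For independent RVs: Var(aX + bY) = a²Var(X) + b²Var(Y)
Var(R) = 0.33333333
Var(M) = 1.3333333
Var(Y) = (-1)²*0.33333333 + 1²*1.3333333
= 1*0.33333333 + 1*1.3333333 = 1.6666667

1.6666667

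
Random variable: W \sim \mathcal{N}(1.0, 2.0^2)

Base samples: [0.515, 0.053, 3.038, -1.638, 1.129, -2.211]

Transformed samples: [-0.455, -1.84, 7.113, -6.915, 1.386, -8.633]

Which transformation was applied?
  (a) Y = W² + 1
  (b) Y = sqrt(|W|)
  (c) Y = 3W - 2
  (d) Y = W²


Checking option (c) Y = 3W - 2:
  W = 0.515 -> Y = -0.455 ✓
  W = 0.053 -> Y = -1.84 ✓
  W = 3.038 -> Y = 7.113 ✓
All samples match this transformation.

(c) 3W - 2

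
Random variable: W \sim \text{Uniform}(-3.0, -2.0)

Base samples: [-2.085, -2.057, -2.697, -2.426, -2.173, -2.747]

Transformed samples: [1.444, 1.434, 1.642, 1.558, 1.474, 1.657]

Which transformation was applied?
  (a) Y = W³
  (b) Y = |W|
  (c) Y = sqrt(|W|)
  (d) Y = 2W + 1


Checking option (c) Y = sqrt(|W|):
  W = -2.085 -> Y = 1.444 ✓
  W = -2.057 -> Y = 1.434 ✓
  W = -2.697 -> Y = 1.642 ✓
All samples match this transformation.

(c) sqrt(|W|)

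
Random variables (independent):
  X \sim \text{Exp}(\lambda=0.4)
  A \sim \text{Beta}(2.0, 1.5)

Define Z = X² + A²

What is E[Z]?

E[Z] = E[X²] + E[A²]
E[X²] = Var(X) + E[X]² = 6.25 + 6.25 = 12.5
E[A²] = Var(A) + E[A]² = 0.054421769 + 0.32653061 = 0.38095238
E[Z] = 12.5 + 0.38095238 = 12.880952

12.880952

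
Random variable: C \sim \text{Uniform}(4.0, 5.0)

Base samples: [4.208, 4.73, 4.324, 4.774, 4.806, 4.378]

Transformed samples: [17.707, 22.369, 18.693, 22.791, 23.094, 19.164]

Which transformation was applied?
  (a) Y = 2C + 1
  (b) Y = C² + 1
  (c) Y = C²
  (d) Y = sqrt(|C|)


Checking option (c) Y = C²:
  C = 4.208 -> Y = 17.707 ✓
  C = 4.73 -> Y = 22.369 ✓
  C = 4.324 -> Y = 18.693 ✓
All samples match this transformation.

(c) C²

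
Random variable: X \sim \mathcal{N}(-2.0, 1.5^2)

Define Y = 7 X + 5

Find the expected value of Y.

For Y = 7X + 5:
E[Y] = 7 * E[X] + 5
E[X] = -2.0 = -2
E[Y] = 7 * (-2) + 5 = -9

-9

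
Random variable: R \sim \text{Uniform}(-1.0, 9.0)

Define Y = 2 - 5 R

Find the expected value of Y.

For Y = -5R + 2:
E[Y] = -5 * E[R] + 2
E[R] = (-1 + 9)/2 = 4
E[Y] = -5 * 4 + 2 = -18

-18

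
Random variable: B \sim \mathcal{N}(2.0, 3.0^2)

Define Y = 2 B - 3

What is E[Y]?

For Y = 2B - 3:
E[Y] = 2 * E[B] - 3
E[B] = 2.0 = 2
E[Y] = 2 * 2 - 3 = 1

1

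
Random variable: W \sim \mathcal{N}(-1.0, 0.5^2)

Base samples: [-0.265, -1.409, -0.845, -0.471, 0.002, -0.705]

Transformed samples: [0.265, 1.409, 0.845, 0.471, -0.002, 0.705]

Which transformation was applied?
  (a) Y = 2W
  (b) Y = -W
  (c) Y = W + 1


Checking option (b) Y = -W:
  W = -0.265 -> Y = 0.265 ✓
  W = -1.409 -> Y = 1.409 ✓
  W = -0.845 -> Y = 0.845 ✓
All samples match this transformation.

(b) -W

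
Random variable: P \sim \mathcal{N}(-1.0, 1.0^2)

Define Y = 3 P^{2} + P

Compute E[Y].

E[Y] = 3*E[P²] + 1*E[P]
E[P] = -1
E[P²] = Var(P) + (E[P])² = 1 + 1 = 2
E[Y] = 3*2 + 1*(-1) = 5

5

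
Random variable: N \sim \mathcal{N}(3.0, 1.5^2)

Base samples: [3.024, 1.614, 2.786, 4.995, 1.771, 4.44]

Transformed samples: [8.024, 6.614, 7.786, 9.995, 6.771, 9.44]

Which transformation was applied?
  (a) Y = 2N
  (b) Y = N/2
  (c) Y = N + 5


Checking option (c) Y = N + 5:
  N = 3.024 -> Y = 8.024 ✓
  N = 1.614 -> Y = 6.614 ✓
  N = 2.786 -> Y = 7.786 ✓
All samples match this transformation.

(c) N + 5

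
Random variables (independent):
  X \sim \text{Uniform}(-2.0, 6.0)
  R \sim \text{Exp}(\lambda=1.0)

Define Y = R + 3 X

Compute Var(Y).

For independent RVs: Var(aX + bY) = a²Var(X) + b²Var(Y)
Var(X) = 5.3333333
Var(R) = 1
Var(Y) = 3²*5.3333333 + 1²*1
= 9*5.3333333 + 1*1 = 49

49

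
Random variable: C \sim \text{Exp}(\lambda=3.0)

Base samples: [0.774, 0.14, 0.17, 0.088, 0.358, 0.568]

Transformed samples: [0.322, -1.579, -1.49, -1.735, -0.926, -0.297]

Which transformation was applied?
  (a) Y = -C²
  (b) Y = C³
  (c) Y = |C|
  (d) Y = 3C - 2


Checking option (d) Y = 3C - 2:
  C = 0.774 -> Y = 0.322 ✓
  C = 0.14 -> Y = -1.579 ✓
  C = 0.17 -> Y = -1.49 ✓
All samples match this transformation.

(d) 3C - 2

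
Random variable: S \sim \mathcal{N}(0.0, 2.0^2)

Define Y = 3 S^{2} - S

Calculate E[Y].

E[Y] = 3*E[S²] - 1*E[S]
E[S] = 0
E[S²] = Var(S) + (E[S])² = 4 + 0 = 4
E[Y] = 3*4 - 1*0 = 12

12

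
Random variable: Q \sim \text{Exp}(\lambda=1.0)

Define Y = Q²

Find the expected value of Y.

Using E[X²] = Var(X) + (E[X])²:
E[Q] = 1
Var(Q) = 1/1.0^2 = 1
E[Q²] = 1 + 1² = 1 + 1 = 2

2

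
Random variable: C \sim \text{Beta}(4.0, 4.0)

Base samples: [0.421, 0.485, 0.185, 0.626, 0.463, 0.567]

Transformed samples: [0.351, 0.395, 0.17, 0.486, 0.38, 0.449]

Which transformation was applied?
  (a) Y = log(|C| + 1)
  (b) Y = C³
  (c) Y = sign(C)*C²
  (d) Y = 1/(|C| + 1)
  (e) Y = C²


Checking option (a) Y = log(|C| + 1):
  C = 0.421 -> Y = 0.351 ✓
  C = 0.485 -> Y = 0.395 ✓
  C = 0.185 -> Y = 0.17 ✓
All samples match this transformation.

(a) log(|C| + 1)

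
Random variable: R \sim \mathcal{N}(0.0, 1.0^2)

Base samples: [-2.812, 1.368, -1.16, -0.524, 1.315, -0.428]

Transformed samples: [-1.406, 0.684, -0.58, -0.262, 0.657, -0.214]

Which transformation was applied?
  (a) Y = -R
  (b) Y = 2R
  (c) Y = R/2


Checking option (c) Y = R/2:
  R = -2.812 -> Y = -1.406 ✓
  R = 1.368 -> Y = 0.684 ✓
  R = -1.16 -> Y = -0.58 ✓
All samples match this transformation.

(c) R/2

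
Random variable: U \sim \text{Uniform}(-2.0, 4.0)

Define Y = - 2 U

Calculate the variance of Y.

For Y = aU + b: Var(Y) = a² * Var(U)
Var(U) = (4 + 2)^2/12 = 3
Var(Y) = (-2)² * 3 = 4 * 3 = 12

12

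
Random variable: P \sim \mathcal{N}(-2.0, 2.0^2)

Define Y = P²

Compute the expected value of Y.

Using E[X²] = Var(X) + (E[X])²:
E[P] = -2
Var(P) = 2.0^2 = 4
E[P²] = 4 + (-2)² = 4 + 4 = 8

8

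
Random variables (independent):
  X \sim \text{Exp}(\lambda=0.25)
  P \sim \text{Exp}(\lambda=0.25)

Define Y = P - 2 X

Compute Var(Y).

For independent RVs: Var(aX + bY) = a²Var(X) + b²Var(Y)
Var(X) = 16
Var(P) = 16
Var(Y) = (-2)²*16 + 1²*16
= 4*16 + 1*16 = 80

80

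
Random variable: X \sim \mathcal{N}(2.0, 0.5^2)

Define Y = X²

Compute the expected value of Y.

E[X²] = Var(X) + (E[X])² = 0.25 + 4 = 4.25

4.25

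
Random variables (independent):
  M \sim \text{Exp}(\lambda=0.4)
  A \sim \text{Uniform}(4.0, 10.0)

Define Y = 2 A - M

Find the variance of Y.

For independent RVs: Var(aX + bY) = a²Var(X) + b²Var(Y)
Var(M) = 6.25
Var(A) = 3
Var(Y) = (-1)²*6.25 + 2²*3
= 1*6.25 + 4*3 = 18.25

18.25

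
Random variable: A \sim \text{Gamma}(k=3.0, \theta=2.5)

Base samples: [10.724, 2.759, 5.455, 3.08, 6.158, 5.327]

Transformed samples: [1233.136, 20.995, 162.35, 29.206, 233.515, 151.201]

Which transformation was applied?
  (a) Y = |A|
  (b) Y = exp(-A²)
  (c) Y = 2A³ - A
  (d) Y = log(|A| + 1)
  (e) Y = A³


Checking option (e) Y = A³:
  A = 10.724 -> Y = 1233.136 ✓
  A = 2.759 -> Y = 20.995 ✓
  A = 5.455 -> Y = 162.35 ✓
All samples match this transformation.

(e) A³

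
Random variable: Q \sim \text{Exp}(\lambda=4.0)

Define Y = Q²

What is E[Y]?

E[Q²] = Var(Q) + (E[Q])² = 0.0625 + 0.0625 = 0.125

0.125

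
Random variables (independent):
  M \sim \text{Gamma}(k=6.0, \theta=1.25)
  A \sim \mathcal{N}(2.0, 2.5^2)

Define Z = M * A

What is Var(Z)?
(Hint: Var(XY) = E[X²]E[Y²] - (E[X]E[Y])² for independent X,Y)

Var(XY) = E[X²]E[Y²] - (E[X]E[Y])²
E[M] = 7.5, Var(M) = 9.375
E[A] = 2, Var(A) = 6.25
E[M²] = 9.375 + 7.5² = 65.625
E[A²] = 6.25 + 2² = 10.25
Var(Z) = 65.625*10.25 - (7.5*2)²
= 672.65625 - 225 = 447.65625

447.65625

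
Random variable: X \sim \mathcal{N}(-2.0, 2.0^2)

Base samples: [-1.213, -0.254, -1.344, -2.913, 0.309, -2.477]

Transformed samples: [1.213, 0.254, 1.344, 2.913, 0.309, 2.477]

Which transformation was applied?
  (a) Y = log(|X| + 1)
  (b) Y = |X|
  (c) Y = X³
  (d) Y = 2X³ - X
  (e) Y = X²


Checking option (b) Y = |X|:
  X = -1.213 -> Y = 1.213 ✓
  X = -0.254 -> Y = 0.254 ✓
  X = -1.344 -> Y = 1.344 ✓
All samples match this transformation.

(b) |X|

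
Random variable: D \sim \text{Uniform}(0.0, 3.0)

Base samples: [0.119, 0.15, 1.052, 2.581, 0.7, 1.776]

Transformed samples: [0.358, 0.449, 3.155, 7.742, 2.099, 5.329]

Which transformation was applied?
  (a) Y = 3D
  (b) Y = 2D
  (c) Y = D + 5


Checking option (a) Y = 3D:
  D = 0.119 -> Y = 0.358 ✓
  D = 0.15 -> Y = 0.449 ✓
  D = 1.052 -> Y = 3.155 ✓
All samples match this transformation.

(a) 3D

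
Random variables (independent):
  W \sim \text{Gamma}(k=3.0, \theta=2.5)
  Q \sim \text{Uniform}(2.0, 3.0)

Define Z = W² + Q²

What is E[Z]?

E[Z] = E[W²] + E[Q²]
E[W²] = Var(W) + E[W]² = 18.75 + 56.25 = 75
E[Q²] = Var(Q) + E[Q]² = 0.083333333 + 6.25 = 6.3333333
E[Z] = 75 + 6.3333333 = 81.333333

81.333333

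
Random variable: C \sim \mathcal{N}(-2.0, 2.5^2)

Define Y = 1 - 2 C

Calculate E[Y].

For Y = -2C + 1:
E[Y] = -2 * E[C] + 1
E[C] = -2.0 = -2
E[Y] = -2 * (-2) + 1 = 5

5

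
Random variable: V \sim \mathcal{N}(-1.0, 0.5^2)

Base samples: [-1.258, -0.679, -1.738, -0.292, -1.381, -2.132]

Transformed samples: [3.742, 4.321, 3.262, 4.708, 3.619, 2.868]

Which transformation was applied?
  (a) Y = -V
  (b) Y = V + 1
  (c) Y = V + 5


Checking option (c) Y = V + 5:
  V = -1.258 -> Y = 3.742 ✓
  V = -0.679 -> Y = 4.321 ✓
  V = -1.738 -> Y = 3.262 ✓
All samples match this transformation.

(c) V + 5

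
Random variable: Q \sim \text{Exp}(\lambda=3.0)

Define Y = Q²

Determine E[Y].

E[Q²] = Var(Q) + (E[Q])² = 0.11111111 + 0.11111111 = 0.22222222

0.22222222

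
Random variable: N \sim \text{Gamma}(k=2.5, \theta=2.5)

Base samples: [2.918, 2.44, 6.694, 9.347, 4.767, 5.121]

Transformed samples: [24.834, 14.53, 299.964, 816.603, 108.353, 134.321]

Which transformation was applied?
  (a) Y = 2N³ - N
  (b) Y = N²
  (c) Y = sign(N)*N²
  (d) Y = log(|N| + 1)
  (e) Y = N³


Checking option (e) Y = N³:
  N = 2.918 -> Y = 24.834 ✓
  N = 2.44 -> Y = 14.53 ✓
  N = 6.694 -> Y = 299.964 ✓
All samples match this transformation.

(e) N³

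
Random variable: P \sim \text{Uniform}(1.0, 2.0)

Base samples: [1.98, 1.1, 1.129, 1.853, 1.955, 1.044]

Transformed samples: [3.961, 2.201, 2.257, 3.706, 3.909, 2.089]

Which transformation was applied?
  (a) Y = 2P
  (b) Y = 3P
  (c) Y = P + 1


Checking option (a) Y = 2P:
  P = 1.98 -> Y = 3.961 ✓
  P = 1.1 -> Y = 2.201 ✓
  P = 1.129 -> Y = 2.257 ✓
All samples match this transformation.

(a) 2P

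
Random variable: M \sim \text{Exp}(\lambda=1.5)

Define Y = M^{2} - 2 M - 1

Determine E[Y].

E[Y] = 1*E[M²] - 2*E[M] - 1
E[M] = 0.66666667
E[M²] = Var(M) + (E[M])² = 0.44444444 + 0.44444444 = 0.88888889
E[Y] = 1*0.88888889 - 2*0.66666667 - 1 = -1.4444444

-1.4444444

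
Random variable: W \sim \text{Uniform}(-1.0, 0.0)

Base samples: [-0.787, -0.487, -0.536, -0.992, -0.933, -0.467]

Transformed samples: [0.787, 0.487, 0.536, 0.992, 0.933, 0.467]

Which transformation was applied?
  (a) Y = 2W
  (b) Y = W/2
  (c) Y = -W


Checking option (c) Y = -W:
  W = -0.787 -> Y = 0.787 ✓
  W = -0.487 -> Y = 0.487 ✓
  W = -0.536 -> Y = 0.536 ✓
All samples match this transformation.

(c) -W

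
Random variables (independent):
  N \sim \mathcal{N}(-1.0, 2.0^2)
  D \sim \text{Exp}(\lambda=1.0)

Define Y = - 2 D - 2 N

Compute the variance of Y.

For independent RVs: Var(aX + bY) = a²Var(X) + b²Var(Y)
Var(N) = 4
Var(D) = 1
Var(Y) = (-2)²*4 + (-2)²*1
= 4*4 + 4*1 = 20

20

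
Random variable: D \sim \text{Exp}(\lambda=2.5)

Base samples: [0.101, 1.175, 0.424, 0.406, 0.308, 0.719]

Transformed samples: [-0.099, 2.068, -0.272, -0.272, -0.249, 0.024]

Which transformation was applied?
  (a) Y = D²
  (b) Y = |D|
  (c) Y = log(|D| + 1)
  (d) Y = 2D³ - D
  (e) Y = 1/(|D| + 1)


Checking option (d) Y = 2D³ - D:
  D = 0.101 -> Y = -0.099 ✓
  D = 1.175 -> Y = 2.068 ✓
  D = 0.424 -> Y = -0.272 ✓
All samples match this transformation.

(d) 2D³ - D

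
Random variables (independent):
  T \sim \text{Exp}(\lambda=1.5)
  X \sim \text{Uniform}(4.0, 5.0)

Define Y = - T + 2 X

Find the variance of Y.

For independent RVs: Var(aX + bY) = a²Var(X) + b²Var(Y)
Var(T) = 0.44444444
Var(X) = 0.083333333
Var(Y) = (-1)²*0.44444444 + 2²*0.083333333
= 1*0.44444444 + 4*0.083333333 = 0.77777778

0.77777778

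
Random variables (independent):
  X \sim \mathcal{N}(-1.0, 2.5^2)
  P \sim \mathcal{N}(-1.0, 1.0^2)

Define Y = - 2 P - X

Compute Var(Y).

For independent RVs: Var(aX + bY) = a²Var(X) + b²Var(Y)
Var(X) = 6.25
Var(P) = 1
Var(Y) = (-1)²*6.25 + (-2)²*1
= 1*6.25 + 4*1 = 10.25

10.25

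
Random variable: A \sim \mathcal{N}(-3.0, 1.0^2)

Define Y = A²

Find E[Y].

Using E[X²] = Var(X) + (E[X])²:
E[A] = -3
Var(A) = 1.0^2 = 1
E[A²] = 1 + (-3)² = 1 + 9 = 10

10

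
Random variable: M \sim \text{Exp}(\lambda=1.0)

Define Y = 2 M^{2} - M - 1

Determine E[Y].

E[Y] = 2*E[M²] - 1*E[M] - 1
E[M] = 1
E[M²] = Var(M) + (E[M])² = 1 + 1 = 2
E[Y] = 2*2 - 1*1 - 1 = 2

2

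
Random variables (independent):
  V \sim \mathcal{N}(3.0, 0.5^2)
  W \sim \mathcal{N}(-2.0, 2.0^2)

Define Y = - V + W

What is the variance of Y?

For independent RVs: Var(aX + bY) = a²Var(X) + b²Var(Y)
Var(V) = 0.25
Var(W) = 4
Var(Y) = (-1)²*0.25 + 1²*4
= 1*0.25 + 1*4 = 4.25

4.25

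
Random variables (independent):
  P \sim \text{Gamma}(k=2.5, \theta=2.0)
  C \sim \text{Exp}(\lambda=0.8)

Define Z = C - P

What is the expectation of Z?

E[Z] = -1*E[P] + 1*E[C]
E[P] = 5
E[C] = 1.25
E[Z] = -1*5 + 1*1.25 = -3.75

-3.75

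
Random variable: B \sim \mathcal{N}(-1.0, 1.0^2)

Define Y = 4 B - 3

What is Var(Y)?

For Y = aB + b: Var(Y) = a² * Var(B)
Var(B) = 1.0^2 = 1
Var(Y) = 4² * 1 = 16 * 1 = 16

16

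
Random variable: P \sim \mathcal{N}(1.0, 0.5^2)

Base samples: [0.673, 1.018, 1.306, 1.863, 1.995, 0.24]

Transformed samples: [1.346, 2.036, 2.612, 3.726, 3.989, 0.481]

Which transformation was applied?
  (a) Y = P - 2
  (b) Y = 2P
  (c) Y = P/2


Checking option (b) Y = 2P:
  P = 0.673 -> Y = 1.346 ✓
  P = 1.018 -> Y = 2.036 ✓
  P = 1.306 -> Y = 2.612 ✓
All samples match this transformation.

(b) 2P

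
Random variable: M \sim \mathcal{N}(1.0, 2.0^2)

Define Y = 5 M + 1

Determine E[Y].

For Y = 5M + 1:
E[Y] = 5 * E[M] + 1
E[M] = 1.0 = 1
E[Y] = 5 * 1 + 1 = 6

6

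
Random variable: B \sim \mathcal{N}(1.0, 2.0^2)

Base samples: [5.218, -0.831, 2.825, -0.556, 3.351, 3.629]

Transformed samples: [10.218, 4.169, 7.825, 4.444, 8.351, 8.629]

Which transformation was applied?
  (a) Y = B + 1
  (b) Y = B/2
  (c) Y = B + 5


Checking option (c) Y = B + 5:
  B = 5.218 -> Y = 10.218 ✓
  B = -0.831 -> Y = 4.169 ✓
  B = 2.825 -> Y = 7.825 ✓
All samples match this transformation.

(c) B + 5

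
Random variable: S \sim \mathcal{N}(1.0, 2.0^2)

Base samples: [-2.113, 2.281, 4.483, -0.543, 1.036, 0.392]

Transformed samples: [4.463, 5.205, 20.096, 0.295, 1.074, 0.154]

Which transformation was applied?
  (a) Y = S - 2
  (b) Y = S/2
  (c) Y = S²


Checking option (c) Y = S²:
  S = -2.113 -> Y = 4.463 ✓
  S = 2.281 -> Y = 5.205 ✓
  S = 4.483 -> Y = 20.096 ✓
All samples match this transformation.

(c) S²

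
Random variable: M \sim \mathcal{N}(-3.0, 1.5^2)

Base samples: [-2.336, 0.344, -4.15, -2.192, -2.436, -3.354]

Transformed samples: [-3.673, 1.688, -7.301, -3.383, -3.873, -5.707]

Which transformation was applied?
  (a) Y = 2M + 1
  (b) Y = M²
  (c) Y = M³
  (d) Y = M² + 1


Checking option (a) Y = 2M + 1:
  M = -2.336 -> Y = -3.673 ✓
  M = 0.344 -> Y = 1.688 ✓
  M = -4.15 -> Y = -7.301 ✓
All samples match this transformation.

(a) 2M + 1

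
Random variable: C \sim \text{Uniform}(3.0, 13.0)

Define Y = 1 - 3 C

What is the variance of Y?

For Y = aC + b: Var(Y) = a² * Var(C)
Var(C) = (13 - 3)^2/12 = 8.3333333
Var(Y) = (-3)² * 8.3333333 = 9 * 8.3333333 = 75

75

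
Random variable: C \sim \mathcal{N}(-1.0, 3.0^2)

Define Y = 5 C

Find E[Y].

For Y = 5C:
E[Y] = 5 * E[C]
E[C] = -1.0 = -1
E[Y] = 5 * (-1) = -5

-5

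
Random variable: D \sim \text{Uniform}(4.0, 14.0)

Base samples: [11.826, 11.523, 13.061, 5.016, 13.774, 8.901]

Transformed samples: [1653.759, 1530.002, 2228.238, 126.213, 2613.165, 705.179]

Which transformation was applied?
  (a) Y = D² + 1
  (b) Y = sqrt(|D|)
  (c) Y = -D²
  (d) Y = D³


Checking option (d) Y = D³:
  D = 11.826 -> Y = 1653.759 ✓
  D = 11.523 -> Y = 1530.002 ✓
  D = 13.061 -> Y = 2228.238 ✓
All samples match this transformation.

(d) D³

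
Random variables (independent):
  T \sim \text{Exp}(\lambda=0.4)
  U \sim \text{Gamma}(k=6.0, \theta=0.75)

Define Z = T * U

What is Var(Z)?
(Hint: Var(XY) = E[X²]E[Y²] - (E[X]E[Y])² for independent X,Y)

Var(XY) = E[X²]E[Y²] - (E[X]E[Y])²
E[T] = 2.5, Var(T) = 6.25
E[U] = 4.5, Var(U) = 3.375
E[T²] = 6.25 + 2.5² = 12.5
E[U²] = 3.375 + 4.5² = 23.625
Var(Z) = 12.5*23.625 - (2.5*4.5)²
= 295.3125 - 126.5625 = 168.75

168.75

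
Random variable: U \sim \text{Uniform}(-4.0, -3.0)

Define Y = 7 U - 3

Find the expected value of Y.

For Y = 7U - 3:
E[Y] = 7 * E[U] - 3
E[U] = (-4 - 3)/2 = -3.5
E[Y] = 7 * (-3.5) - 3 = -27.5

-27.5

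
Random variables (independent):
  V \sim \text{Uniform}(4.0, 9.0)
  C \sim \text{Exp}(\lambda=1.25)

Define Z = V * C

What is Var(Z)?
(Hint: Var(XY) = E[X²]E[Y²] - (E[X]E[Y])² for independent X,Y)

Var(XY) = E[X²]E[Y²] - (E[X]E[Y])²
E[V] = 6.5, Var(V) = 2.0833333
E[C] = 0.8, Var(C) = 0.64
E[V²] = 2.0833333 + 6.5² = 44.333333
E[C²] = 0.64 + 0.8² = 1.28
Var(Z) = 44.333333*1.28 - (6.5*0.8)²
= 56.746667 - 27.04 = 29.706667

29.706667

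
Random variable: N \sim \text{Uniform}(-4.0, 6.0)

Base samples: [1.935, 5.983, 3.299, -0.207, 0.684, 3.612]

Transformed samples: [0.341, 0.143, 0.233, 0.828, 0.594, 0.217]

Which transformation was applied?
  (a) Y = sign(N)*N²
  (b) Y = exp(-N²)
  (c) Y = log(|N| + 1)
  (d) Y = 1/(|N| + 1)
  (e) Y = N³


Checking option (d) Y = 1/(|N| + 1):
  N = 1.935 -> Y = 0.341 ✓
  N = 5.983 -> Y = 0.143 ✓
  N = 3.299 -> Y = 0.233 ✓
All samples match this transformation.

(d) 1/(|N| + 1)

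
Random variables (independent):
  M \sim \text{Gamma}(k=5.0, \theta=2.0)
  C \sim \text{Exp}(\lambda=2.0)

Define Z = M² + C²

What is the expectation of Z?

E[Z] = E[M²] + E[C²]
E[M²] = Var(M) + E[M]² = 20 + 100 = 120
E[C²] = Var(C) + E[C]² = 0.25 + 0.25 = 0.5
E[Z] = 120 + 0.5 = 120.5

120.5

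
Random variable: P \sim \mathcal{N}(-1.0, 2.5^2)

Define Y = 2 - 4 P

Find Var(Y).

For Y = aP + b: Var(Y) = a² * Var(P)
Var(P) = 2.5^2 = 6.25
Var(Y) = (-4)² * 6.25 = 16 * 6.25 = 100

100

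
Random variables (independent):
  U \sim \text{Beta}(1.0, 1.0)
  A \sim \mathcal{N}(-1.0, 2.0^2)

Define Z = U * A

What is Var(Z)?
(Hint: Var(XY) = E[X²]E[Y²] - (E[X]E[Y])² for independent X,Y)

Var(XY) = E[X²]E[Y²] - (E[X]E[Y])²
E[U] = 0.5, Var(U) = 0.083333333
E[A] = -1, Var(A) = 4
E[U²] = 0.083333333 + 0.5² = 0.33333333
E[A²] = 4 + (-1)² = 5
Var(Z) = 0.33333333*5 - (0.5*(-1))²
= 1.6666667 - 0.25 = 1.4166667

1.4166667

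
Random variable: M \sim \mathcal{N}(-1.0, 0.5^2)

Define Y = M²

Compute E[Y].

Using E[X²] = Var(X) + (E[X])²:
E[M] = -1
Var(M) = 0.5^2 = 0.25
E[M²] = 0.25 + (-1)² = 0.25 + 1 = 1.25

1.25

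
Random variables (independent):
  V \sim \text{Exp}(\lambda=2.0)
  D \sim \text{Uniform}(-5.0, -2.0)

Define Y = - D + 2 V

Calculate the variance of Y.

For independent RVs: Var(aX + bY) = a²Var(X) + b²Var(Y)
Var(V) = 0.25
Var(D) = 0.75
Var(Y) = 2²*0.25 + (-1)²*0.75
= 4*0.25 + 1*0.75 = 1.75

1.75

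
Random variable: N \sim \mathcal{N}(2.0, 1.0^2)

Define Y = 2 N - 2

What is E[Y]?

For Y = 2N - 2:
E[Y] = 2 * E[N] - 2
E[N] = 2.0 = 2
E[Y] = 2 * 2 - 2 = 2

2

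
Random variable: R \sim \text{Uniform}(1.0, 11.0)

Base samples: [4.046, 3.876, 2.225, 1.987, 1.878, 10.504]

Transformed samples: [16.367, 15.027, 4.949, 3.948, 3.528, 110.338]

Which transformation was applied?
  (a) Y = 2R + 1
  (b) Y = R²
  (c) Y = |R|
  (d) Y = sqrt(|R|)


Checking option (b) Y = R²:
  R = 4.046 -> Y = 16.367 ✓
  R = 3.876 -> Y = 15.027 ✓
  R = 2.225 -> Y = 4.949 ✓
All samples match this transformation.

(b) R²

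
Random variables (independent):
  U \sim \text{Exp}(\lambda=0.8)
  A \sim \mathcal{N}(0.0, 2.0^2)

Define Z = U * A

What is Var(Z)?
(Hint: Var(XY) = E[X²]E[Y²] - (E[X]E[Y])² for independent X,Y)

Var(XY) = E[X²]E[Y²] - (E[X]E[Y])²
E[U] = 1.25, Var(U) = 1.5625
E[A] = 0, Var(A) = 4
E[U²] = 1.5625 + 1.25² = 3.125
E[A²] = 4 + 0² = 4
Var(Z) = 3.125*4 - (1.25*0)²
= 12.5 - 0 = 12.5

12.5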